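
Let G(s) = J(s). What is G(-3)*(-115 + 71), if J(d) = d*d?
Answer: -396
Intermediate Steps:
J(d) = d²
G(s) = s²
G(-3)*(-115 + 71) = (-3)²*(-115 + 71) = 9*(-44) = -396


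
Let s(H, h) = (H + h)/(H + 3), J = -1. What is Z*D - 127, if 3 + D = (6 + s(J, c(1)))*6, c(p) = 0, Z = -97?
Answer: -3037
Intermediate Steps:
s(H, h) = (H + h)/(3 + H)
D = 30 (D = -3 + (6 + (-1 + 0)/(3 - 1))*6 = -3 + (6 - 1/2)*6 = -3 + (6 + (½)*(-1))*6 = -3 + (6 - ½)*6 = -3 + (11/2)*6 = -3 + 33 = 30)
Z*D - 127 = -97*30 - 127 = -2910 - 127 = -3037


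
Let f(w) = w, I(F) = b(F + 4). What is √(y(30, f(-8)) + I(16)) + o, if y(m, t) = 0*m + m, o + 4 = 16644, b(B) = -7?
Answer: 16640 + √23 ≈ 16645.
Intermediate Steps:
o = 16640 (o = -4 + 16644 = 16640)
I(F) = -7
y(m, t) = m (y(m, t) = 0 + m = m)
√(y(30, f(-8)) + I(16)) + o = √(30 - 7) + 16640 = √23 + 16640 = 16640 + √23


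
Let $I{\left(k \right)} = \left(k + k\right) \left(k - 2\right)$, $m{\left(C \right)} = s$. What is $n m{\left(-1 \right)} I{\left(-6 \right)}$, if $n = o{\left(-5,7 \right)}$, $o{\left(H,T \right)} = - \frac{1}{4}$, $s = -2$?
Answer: $48$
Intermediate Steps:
$o{\left(H,T \right)} = - \frac{1}{4}$ ($o{\left(H,T \right)} = \left(-1\right) \frac{1}{4} = - \frac{1}{4}$)
$n = - \frac{1}{4} \approx -0.25$
$m{\left(C \right)} = -2$
$I{\left(k \right)} = 2 k \left(-2 + k\right)$
$n m{\left(-1 \right)} I{\left(-6 \right)} = \left(- \frac{1}{4}\right) \left(-2\right) 2 \left(-6\right) \left(-2 - 6\right) = \frac{2 \left(-6\right) \left(-8\right)}{2} = \frac{1}{2} \cdot 96 = 48$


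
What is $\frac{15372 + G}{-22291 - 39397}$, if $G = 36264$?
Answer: $- \frac{12909}{15422} \approx -0.83705$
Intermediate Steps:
$\frac{15372 + G}{-22291 - 39397} = \frac{15372 + 36264}{-22291 - 39397} = \frac{51636}{-61688} = 51636 \left(- \frac{1}{61688}\right) = - \frac{12909}{15422}$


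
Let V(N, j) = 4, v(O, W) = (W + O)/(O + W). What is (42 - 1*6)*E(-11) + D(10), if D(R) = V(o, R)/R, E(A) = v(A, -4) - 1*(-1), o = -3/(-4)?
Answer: 362/5 ≈ 72.400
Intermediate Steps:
v(O, W) = 1 (v(O, W) = (O + W)/(O + W) = 1)
o = 3/4 (o = -3*(-1/4) = 3/4 ≈ 0.75000)
E(A) = 2 (E(A) = 1 - 1*(-1) = 1 + 1 = 2)
D(R) = 4/R
(42 - 1*6)*E(-11) + D(10) = (42 - 1*6)*2 + 4/10 = (42 - 6)*2 + 4*(1/10) = 36*2 + 2/5 = 72 + 2/5 = 362/5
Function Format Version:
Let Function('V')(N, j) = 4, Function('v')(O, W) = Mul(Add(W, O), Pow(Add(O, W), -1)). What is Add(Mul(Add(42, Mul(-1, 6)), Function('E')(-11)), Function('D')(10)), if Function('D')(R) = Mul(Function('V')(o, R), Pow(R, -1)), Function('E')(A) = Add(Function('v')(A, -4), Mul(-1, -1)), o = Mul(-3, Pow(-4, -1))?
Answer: Rational(362, 5) ≈ 72.400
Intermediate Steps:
Function('v')(O, W) = 1 (Function('v')(O, W) = Mul(Add(O, W), Pow(Add(O, W), -1)) = 1)
o = Rational(3, 4) (o = Mul(-3, Rational(-1, 4)) = Rational(3, 4) ≈ 0.75000)
Function('E')(A) = 2 (Function('E')(A) = Add(1, Mul(-1, -1)) = Add(1, 1) = 2)
Function('D')(R) = Mul(4, Pow(R, -1))
Add(Mul(Add(42, Mul(-1, 6)), Function('E')(-11)), Function('D')(10)) = Add(Mul(Add(42, Mul(-1, 6)), 2), Mul(4, Pow(10, -1))) = Add(Mul(Add(42, -6), 2), Mul(4, Rational(1, 10))) = Add(Mul(36, 2), Rational(2, 5)) = Add(72, Rational(2, 5)) = Rational(362, 5)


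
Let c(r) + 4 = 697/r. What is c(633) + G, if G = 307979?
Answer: 194948872/633 ≈ 3.0798e+5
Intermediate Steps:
c(r) = -4 + 697/r
c(633) + G = (-4 + 697/633) + 307979 = -1835/633 + 307979 = 194948872/633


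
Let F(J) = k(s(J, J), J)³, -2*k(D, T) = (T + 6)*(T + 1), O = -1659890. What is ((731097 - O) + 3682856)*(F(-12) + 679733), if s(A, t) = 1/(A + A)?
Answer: 3910315828028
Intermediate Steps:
s(A, t) = 1/(2*A)
k(D, T) = -(1 + T)*(6 + T)/2 (k(D, T) = -(T + 6)*(T + 1)/2 = -(6 + T)*(1 + T)/2 = -(1 + T)*(6 + T)/2)
F(J) = (-3 - 7*J/2 - J²/2)³
((731097 - O) + 3682856)*(F(-12) + 679733) = ((731097 - 1*(-1659890)) + 3682856)*(-(6 + (-12)² + 7*(-12))³/8 + 679733) = ((731097 + 1659890) + 3682856)*(-(6 + 144 - 84)³/8 + 679733) = (2390987 + 3682856)*(-⅛*66³ + 679733) = 6073843*(-⅛*287496 + 679733) = 6073843*(-35937 + 679733) = 6073843*643796 = 3910315828028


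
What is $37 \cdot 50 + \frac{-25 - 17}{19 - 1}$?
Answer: $\frac{5543}{3} \approx 1847.7$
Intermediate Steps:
$37 \cdot 50 + \frac{-25 - 17}{19 - 1} = 1850 - \frac{42}{18} = 1850 - \frac{7}{3} = \frac{5543}{3}$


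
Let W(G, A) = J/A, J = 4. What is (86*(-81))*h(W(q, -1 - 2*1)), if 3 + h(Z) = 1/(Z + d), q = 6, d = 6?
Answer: 135837/7 ≈ 19405.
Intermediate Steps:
W(G, A) = 4/A
h(Z) = -3 + 1/(6 + Z) (h(Z) = -3 + 1/(Z + 6) = -3 + 1/(6 + Z))
(86*(-81))*h(W(q, -1 - 2*1)) = (86*(-81))*((-17 - 12/(-1 - 2*1))/(6 + 4/(-1 - 2*1))) = -6966*(-17 - 12/(-1 - 2))/(6 + 4/(-1 - 2)) = -6966*(-17 - 12/(-3))/(6 + 4/(-3)) = -6966*(-17 - 12*(-1)/3)/(6 + 4*(-⅓)) = -6966*(-17 - 3*(-4/3))/(6 - 4/3) = -6966*(-17 + 4)/14/3 = -10449*(-13)/7 = -6966*(-39/14) = 135837/7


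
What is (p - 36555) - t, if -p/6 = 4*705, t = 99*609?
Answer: -113766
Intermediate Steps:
t = 60291
p = -16920 (p = -24*705 = -6*2820 = -16920)
(p - 36555) - t = (-16920 - 36555) - 1*60291 = -53475 - 60291 = -113766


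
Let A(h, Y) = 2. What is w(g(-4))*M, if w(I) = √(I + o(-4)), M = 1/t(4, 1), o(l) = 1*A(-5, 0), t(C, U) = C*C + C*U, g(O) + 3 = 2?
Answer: 1/20 ≈ 0.050000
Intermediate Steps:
g(O) = -1 (g(O) = -3 + 2 = -1)
t(C, U) = C² + C*U
o(l) = 2 (o(l) = 1*2 = 2)
M = 1/20 (M = 1/(4*(4 + 1)) = 1/(4*5) = 1/20 ≈ 0.050000)
w(I) = √(2 + I) (w(I) = √(I + 2) = √(2 + I))
w(g(-4))*M = √(2 - 1)*(1/20) = √1*(1/20) = 1*(1/20) = 1/20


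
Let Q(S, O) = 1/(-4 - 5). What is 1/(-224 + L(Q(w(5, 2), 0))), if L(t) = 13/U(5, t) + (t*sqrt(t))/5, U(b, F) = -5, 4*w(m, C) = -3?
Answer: -4129785/935809282 + 135*I/935809282 ≈ -0.0044131 + 1.4426e-7*I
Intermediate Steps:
w(m, C) = -3/4 (w(m, C) = (1/4)*(-3) = -3/4)
Q(S, O) = -1/9 (Q(S, O) = 1/(-9) = -1/9)
L(t) = -13/5 + t**(3/2)/5 (L(t) = 13/(-5) + (t*sqrt(t))/5 = 13*(-1/5) + t**(3/2)*(1/5) = -13/5 + t**(3/2)/5)
1/(-224 + L(Q(w(5, 2), 0))) = 1/(-224 + (-13/5 + (-1/9)**(3/2)/5)) = 1/(-224 + (-13/5 + (-I/27)/5)) = 1/(-224 + (-13/5 - I/135)) = 1/(-1133/5 - I/135) = 18225*(-1133/5 + I/135)/935809282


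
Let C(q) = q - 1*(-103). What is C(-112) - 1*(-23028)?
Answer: 23019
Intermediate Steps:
C(q) = 103 + q (C(q) = q + 103 = 103 + q)
C(-112) - 1*(-23028) = (103 - 112) - 1*(-23028) = -9 + 23028 = 23019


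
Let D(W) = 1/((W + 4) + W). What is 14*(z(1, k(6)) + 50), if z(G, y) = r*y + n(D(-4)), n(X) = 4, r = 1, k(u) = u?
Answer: 840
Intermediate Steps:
D(W) = 1/(4 + 2*W) (D(W) = 1/((4 + W) + W) = 1/(4 + 2*W))
z(G, y) = 4 + y (z(G, y) = 1*y + 4 = y + 4 = 4 + y)
14*(z(1, k(6)) + 50) = 14*((4 + 6) + 50) = 14*(10 + 50) = 14*60 = 840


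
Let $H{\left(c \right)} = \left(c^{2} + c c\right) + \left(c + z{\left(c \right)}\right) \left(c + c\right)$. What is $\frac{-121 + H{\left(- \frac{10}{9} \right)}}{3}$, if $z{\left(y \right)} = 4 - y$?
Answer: $- \frac{10321}{243} \approx -42.473$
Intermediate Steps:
$H{\left(c \right)} = 2 c^{2} + 8 c$ ($H{\left(c \right)} = \left(c^{2} + c c\right) + \left(c - \left(-4 + c\right)\right) \left(c + c\right) = \left(c^{2} + c^{2}\right) + 4 \cdot 2 c = 2 c^{2} + 8 c$)
$\frac{-121 + H{\left(- \frac{10}{9} \right)}}{3} = \frac{-121 + 2 \left(- \frac{10}{9}\right) \left(4 - \frac{10}{9}\right)}{3} = \frac{-121 + 2 \left(- \frac{10}{9}\right) \frac{26}{9}}{3} = \frac{-121 - \frac{520}{81}}{3} = \frac{1}{3} \left(- \frac{10321}{81}\right) = - \frac{10321}{243}$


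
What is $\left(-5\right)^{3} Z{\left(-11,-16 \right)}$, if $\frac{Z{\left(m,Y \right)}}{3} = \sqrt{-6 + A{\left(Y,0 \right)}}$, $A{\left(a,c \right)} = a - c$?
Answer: $- 375 i \sqrt{22} \approx - 1758.9 i$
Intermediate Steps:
$Z{\left(m,Y \right)} = 3 \sqrt{-6 + Y}$ ($Z{\left(m,Y \right)} = 3 \sqrt{-6 + \left(Y - 0\right)} = 3 \sqrt{-6 + \left(Y + 0\right)} = 3 \sqrt{-6 + Y}$)
$\left(-5\right)^{3} Z{\left(-11,-16 \right)} = \left(-5\right)^{3} \cdot 3 \sqrt{-6 - 16} = - 125 \cdot 3 \sqrt{-22} = - 125 \cdot 3 i \sqrt{22} = - 375 i \sqrt{22}$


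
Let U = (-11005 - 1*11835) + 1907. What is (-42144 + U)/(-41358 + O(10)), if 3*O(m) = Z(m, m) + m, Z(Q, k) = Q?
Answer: 27033/17722 ≈ 1.5254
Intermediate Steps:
O(m) = 2*m/3 (O(m) = (m + m)/3 = (2*m)/3 = 2*m/3)
U = -20933 (U = (-11005 - 11835) + 1907 = -22840 + 1907 = -20933)
(-42144 + U)/(-41358 + O(10)) = (-42144 - 20933)/(-41358 + (2/3)*10) = -63077/(-41358 + 20/3) = -63077/(-124054/3) = -63077*(-3/124054) = 27033/17722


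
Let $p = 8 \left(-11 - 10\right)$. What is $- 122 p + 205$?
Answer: $20701$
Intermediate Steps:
$p = -168$ ($p = 8 \left(-21\right) = -168$)
$- 122 p + 205 = \left(-122\right) \left(-168\right) + 205 = 20496 + 205 = 20701$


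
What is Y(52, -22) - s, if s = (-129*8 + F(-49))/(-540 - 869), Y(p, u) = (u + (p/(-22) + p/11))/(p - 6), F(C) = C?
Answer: -425665/356477 ≈ -1.1941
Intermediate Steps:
Y(p, u) = (u + p/22)/(-6 + p) (Y(p, u) = (u + (p*(-1/22) + p*(1/11)))/(-6 + p) = (u + (-p/22 + p/11))/(-6 + p) = (u + p/22)/(-6 + p))
s = 1081/1409 (s = (-129*8 - 49)/(-540 - 869) = (-1032 - 49)/(-1409) = -1081*(-1/1409) = 1081/1409 ≈ 0.76721)
Y(52, -22) - s = (-22 + (1/22)*52)/(-6 + 52) - 1*1081/1409 = (-22 + 26/11)/46 - 1081/1409 = (1/46)*(-216/11) - 1081/1409 = -108/253 - 1081/1409 = -425665/356477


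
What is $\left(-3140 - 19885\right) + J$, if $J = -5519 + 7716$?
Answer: $-20828$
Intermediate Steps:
$J = 2197$
$\left(-3140 - 19885\right) + J = \left(-3140 - 19885\right) + 2197 = -23025 + 2197 = -20828$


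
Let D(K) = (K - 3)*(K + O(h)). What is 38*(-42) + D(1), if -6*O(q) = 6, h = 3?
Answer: -1596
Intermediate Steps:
O(q) = -1 (O(q) = -⅙*6 = -1)
D(K) = (-1 + K)*(-3 + K) (D(K) = (K - 3)*(K - 1) = (-3 + K)*(-1 + K) = (-1 + K)*(-3 + K))
38*(-42) + D(1) = 38*(-42) + (3 + 1² - 4*1) = -1596 + (3 + 1 - 4) = -1596 + 0 = -1596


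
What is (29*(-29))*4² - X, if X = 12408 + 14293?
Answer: -40157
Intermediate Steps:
X = 26701
(29*(-29))*4² - X = (29*(-29))*4² - 1*26701 = -841*16 - 26701 = -13456 - 26701 = -40157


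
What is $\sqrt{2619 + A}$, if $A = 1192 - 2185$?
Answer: $\sqrt{1626} \approx 40.324$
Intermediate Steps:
$A = -993$
$\sqrt{2619 + A} = \sqrt{2619 - 993} = \sqrt{1626}$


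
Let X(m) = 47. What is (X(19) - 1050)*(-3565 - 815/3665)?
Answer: 2621147924/733 ≈ 3.5759e+6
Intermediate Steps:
(X(19) - 1050)*(-3565 - 815/3665) = (47 - 1050)*(-3565 - 815/3665) = -1003*(-3565 - 815*1/3665) = -1003*(-3565 - 163/733) = -1003*(-2613308/733) = 2621147924/733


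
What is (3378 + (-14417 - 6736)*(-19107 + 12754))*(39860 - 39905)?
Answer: -6047477415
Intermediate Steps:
(3378 + (-14417 - 6736)*(-19107 + 12754))*(39860 - 39905) = (3378 - 21153*(-6353))*(-45) = (3378 + 134385009)*(-45) = 134388387*(-45) = -6047477415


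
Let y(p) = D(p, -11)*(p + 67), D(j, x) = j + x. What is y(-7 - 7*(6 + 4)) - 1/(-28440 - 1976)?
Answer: 26766081/30416 ≈ 880.00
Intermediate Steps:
y(p) = (-11 + p)*(67 + p) (y(p) = (p - 11)*(p + 67) = (-11 + p)*(67 + p))
y(-7 - 7*(6 + 4)) - 1/(-28440 - 1976) = (-11 + (-7 - 7*(6 + 4)))*(67 + (-7 - 7*(6 + 4))) - 1/(-28440 - 1976) = (-11 + (-7 - 7*10))*(67 + (-7 - 7*10)) - 1/(-30416) = (-11 + (-7 - 70))*(67 + (-7 - 70)) - 1*(-1/30416) = (-11 - 77)*(67 - 77) + 1/30416 = -88*(-10) + 1/30416 = 880 + 1/30416 = 26766081/30416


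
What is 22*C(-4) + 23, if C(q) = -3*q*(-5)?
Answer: -1297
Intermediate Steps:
C(q) = 15*q
22*C(-4) + 23 = 22*(15*(-4)) + 23 = 22*(-60) + 23 = -1320 + 23 = -1297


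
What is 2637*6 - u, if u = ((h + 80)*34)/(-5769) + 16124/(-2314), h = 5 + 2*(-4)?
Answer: 105657164230/6674733 ≈ 15829.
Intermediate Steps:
h = -3 (h = 5 - 8 = -3)
u = -49538704/6674733 (u = ((-3 + 80)*34)/(-5769) + 16124/(-2314) = (77*34)*(-1/5769) + 16124*(-1/2314) = 2618*(-1/5769) - 8062/1157 = -2618/5769 - 8062/1157 = -49538704/6674733 ≈ -7.4218)
2637*6 - u = 2637*6 - 1*(-49538704/6674733) = 15822 + 49538704/6674733 = 105657164230/6674733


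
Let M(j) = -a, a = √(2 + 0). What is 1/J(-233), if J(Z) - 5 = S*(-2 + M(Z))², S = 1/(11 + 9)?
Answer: 530/2801 - 20*√2/2801 ≈ 0.17912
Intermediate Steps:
a = √2 ≈ 1.4142
M(j) = -√2
S = 1/20 ≈ 0.050000
J(Z) = 5 + (-2 - √2)²/20
1/J(-233) = 1/(53/10 + √2/5)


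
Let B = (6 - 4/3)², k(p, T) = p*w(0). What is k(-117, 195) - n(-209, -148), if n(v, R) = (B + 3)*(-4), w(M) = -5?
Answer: 6157/9 ≈ 684.11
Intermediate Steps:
k(p, T) = -5*p (k(p, T) = p*(-5) = -5*p)
B = 196/9 (B = (6 - 4*⅓)² = (6 - 4/3)² = (14/3)² = 196/9 ≈ 21.778)
n(v, R) = -892/9 (n(v, R) = (196/9 + 3)*(-4) = (223/9)*(-4) = -892/9)
k(-117, 195) - n(-209, -148) = -5*(-117) - 1*(-892/9) = 585 + 892/9 = 6157/9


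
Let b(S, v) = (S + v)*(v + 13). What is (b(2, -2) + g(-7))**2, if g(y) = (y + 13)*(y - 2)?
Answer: 2916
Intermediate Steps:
g(y) = (-2 + y)*(13 + y) (g(y) = (13 + y)*(-2 + y) = (-2 + y)*(13 + y))
b(S, v) = (13 + v)*(S + v) (b(S, v) = (S + v)*(13 + v) = (13 + v)*(S + v))
(b(2, -2) + g(-7))**2 = (((-2)**2 + 13*2 + 13*(-2) + 2*(-2)) + (-26 + (-7)**2 + 11*(-7)))**2 = ((4 + 26 - 26 - 4) + (-26 + 49 - 77))**2 = (0 - 54)**2 = (-54)**2 = 2916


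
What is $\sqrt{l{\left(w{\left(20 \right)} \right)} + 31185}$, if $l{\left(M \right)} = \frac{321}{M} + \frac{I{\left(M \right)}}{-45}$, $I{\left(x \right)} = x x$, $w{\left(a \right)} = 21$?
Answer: $\frac{\sqrt{38208345}}{35} \approx 176.61$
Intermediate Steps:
$I{\left(x \right)} = x^{2}$
$l{\left(M \right)} = \frac{321}{M} - \frac{M^{2}}{45}$ ($l{\left(M \right)} = \frac{321}{M} + \frac{M^{2}}{-45} = \frac{321}{M} + M^{2} \left(- \frac{1}{45}\right) = \frac{321}{M} - \frac{M^{2}}{45}$)
$\sqrt{l{\left(w{\left(20 \right)} \right)} + 31185} = \sqrt{\frac{14445 - 21^{3}}{45 \cdot 21} + 31185} = \sqrt{\frac{1}{45} \cdot \frac{1}{21} \left(14445 - 9261\right) + 31185} = \sqrt{\frac{1}{45} \cdot \frac{1}{21} \cdot 5184 + 31185} = \sqrt{\frac{192}{35} + 31185} = \sqrt{\frac{1091667}{35}} = \frac{\sqrt{38208345}}{35}$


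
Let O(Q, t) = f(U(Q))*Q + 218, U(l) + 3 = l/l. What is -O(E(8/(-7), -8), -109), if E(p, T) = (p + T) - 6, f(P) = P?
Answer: -1738/7 ≈ -248.29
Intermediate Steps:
U(l) = -2 (U(l) = -3 + l/l = -3 + 1 = -2)
E(p, T) = -6 + T + p (E(p, T) = (T + p) - 6 = -6 + T + p)
O(Q, t) = 218 - 2*Q (O(Q, t) = -2*Q + 218 = 218 - 2*Q)
-O(E(8/(-7), -8), -109) = -(218 - 2*(-6 - 8 + 8/(-7))) = -(218 - 2*(-6 - 8 + 8*(-⅐))) = -(218 - 2*(-6 - 8 - 8/7)) = -(218 - 2*(-106/7)) = -(218 + 212/7) = -1*1738/7 = -1738/7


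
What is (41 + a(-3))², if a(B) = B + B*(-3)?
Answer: 2209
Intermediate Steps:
a(B) = -2*B (a(B) = B - 3*B = -2*B)
(41 + a(-3))² = (41 - 2*(-3))² = (41 + 6)² = 47² = 2209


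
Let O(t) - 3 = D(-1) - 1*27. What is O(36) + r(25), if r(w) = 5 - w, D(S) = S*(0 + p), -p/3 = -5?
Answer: -59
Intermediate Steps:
p = 15 (p = -3*(-5) = 15)
D(S) = 15*S (D(S) = S*(0 + 15) = S*15 = 15*S)
O(t) = -39 (O(t) = 3 + (15*(-1) - 1*27) = 3 + (-15 - 27) = 3 - 42 = -39)
O(36) + r(25) = -39 + (5 - 1*25) = -39 + (5 - 25) = -39 - 20 = -59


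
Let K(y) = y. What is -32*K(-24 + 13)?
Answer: 352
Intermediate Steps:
-32*K(-24 + 13) = -32*(-24 + 13) = -32*(-11) = 352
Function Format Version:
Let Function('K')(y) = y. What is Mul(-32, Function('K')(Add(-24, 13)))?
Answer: 352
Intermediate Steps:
Mul(-32, Function('K')(Add(-24, 13))) = Mul(-32, Add(-24, 13)) = Mul(-32, -11) = 352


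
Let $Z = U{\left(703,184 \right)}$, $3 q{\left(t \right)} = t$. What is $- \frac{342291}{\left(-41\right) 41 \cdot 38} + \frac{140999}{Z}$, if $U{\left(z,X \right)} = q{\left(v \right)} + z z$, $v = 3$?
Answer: $\frac{44542592308}{7892286595} \approx 5.6438$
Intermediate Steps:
$q{\left(t \right)} = \frac{t}{3}$
$U{\left(z,X \right)} = 1 + z^{2}$ ($U{\left(z,X \right)} = \frac{1}{3} \cdot 3 + z z = 1 + z^{2}$)
$Z = 494210$ ($Z = 1 + 703^{2} = 1 + 494209 = 494210$)
$- \frac{342291}{\left(-41\right) 41 \cdot 38} + \frac{140999}{Z} = - \frac{342291}{\left(-41\right) 41 \cdot 38} + \frac{140999}{494210} = - \frac{342291}{\left(-1681\right) 38} + 140999 \cdot \frac{1}{494210} = - \frac{342291}{-63878} + \frac{140999}{494210} = \left(-342291\right) \left(- \frac{1}{63878}\right) + \frac{140999}{494210} = \frac{342291}{63878} + \frac{140999}{494210} = \frac{44542592308}{7892286595}$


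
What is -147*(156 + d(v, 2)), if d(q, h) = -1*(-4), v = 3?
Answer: -23520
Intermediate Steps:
d(q, h) = 4
-147*(156 + d(v, 2)) = -147*(156 + 4) = -147*160 = -23520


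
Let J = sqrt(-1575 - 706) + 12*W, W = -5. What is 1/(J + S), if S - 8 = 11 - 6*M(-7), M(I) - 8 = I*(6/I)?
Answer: -125/17906 - I*sqrt(2281)/17906 ≈ -0.0069809 - 0.0026673*I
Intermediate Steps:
J = -60 + I*sqrt(2281) (J = sqrt(-1575 - 706) + 12*(-5) = sqrt(-2281) - 60 = I*sqrt(2281) - 60 = -60 + I*sqrt(2281) ≈ -60.0 + 47.76*I)
M(I) = 14 (M(I) = 8 + I*(6/I) = 8 + 6 = 14)
S = -65 (S = 8 + (11 - 6*14) = 8 + (11 - 84) = 8 - 73 = -65)
1/(J + S) = 1/((-60 + I*sqrt(2281)) - 65) = 1/(-125 + I*sqrt(2281))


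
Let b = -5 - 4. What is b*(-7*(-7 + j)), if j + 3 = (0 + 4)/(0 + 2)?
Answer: -504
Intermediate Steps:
j = -1 (j = -3 + (0 + 4)/(0 + 2) = -3 + 4/2 = -3 + 4*(1/2) = -3 + 2 = -1)
b = -9
b*(-7*(-7 + j)) = -(-63)*(-7 - 1) = -(-63)*(-8) = -9*56 = -504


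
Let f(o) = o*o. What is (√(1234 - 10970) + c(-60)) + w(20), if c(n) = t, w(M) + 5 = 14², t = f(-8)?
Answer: 255 + 2*I*√2434 ≈ 255.0 + 98.671*I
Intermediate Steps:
f(o) = o²
t = 64 (t = (-8)² = 64)
w(M) = 191 (w(M) = -5 + 14² = -5 + 196 = 191)
c(n) = 64
(√(1234 - 10970) + c(-60)) + w(20) = (√(1234 - 10970) + 64) + 191 = (√(-9736) + 64) + 191 = (2*I*√2434 + 64) + 191 = (64 + 2*I*√2434) + 191 = 255 + 2*I*√2434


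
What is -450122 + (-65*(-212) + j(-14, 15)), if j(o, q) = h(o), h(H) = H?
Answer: -436356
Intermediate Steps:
j(o, q) = o
-450122 + (-65*(-212) + j(-14, 15)) = -450122 + (-65*(-212) - 14) = -450122 + (13780 - 14) = -450122 + 13766 = -436356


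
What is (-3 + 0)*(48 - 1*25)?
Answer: -69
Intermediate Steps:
(-3 + 0)*(48 - 1*25) = -3*(48 - 25) = -3*23 = -69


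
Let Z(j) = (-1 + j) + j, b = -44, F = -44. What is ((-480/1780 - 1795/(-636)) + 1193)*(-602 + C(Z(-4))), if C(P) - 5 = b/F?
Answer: -10083286387/14151 ≈ -7.1255e+5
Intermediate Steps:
Z(j) = -1 + 2*j
C(P) = 6 (C(P) = 5 - 44/(-44) = 5 - 44*(-1/44) = 5 + 1 = 6)
((-480/1780 - 1795/(-636)) + 1193)*(-602 + C(Z(-4))) = ((-480/1780 - 1795/(-636)) + 1193)*(-602 + 6) = ((-480*1/1780 - 1795*(-1/636)) + 1193)*(-596) = ((-24/89 + 1795/636) + 1193)*(-596) = (144491/56604 + 1193)*(-596) = (67673063/56604)*(-596) = -10083286387/14151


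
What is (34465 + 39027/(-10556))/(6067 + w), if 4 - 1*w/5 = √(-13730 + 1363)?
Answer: 2214289373631/394380013664 + 1818867565*I*√12367/394380013664 ≈ 5.6146 + 0.51288*I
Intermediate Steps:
w = 20 - 5*I*√12367 (w = 20 - 5*√(-13730 + 1363) = 20 - 5*I*√12367 ≈ 20.0 - 556.04*I)
(34465 + 39027/(-10556))/(6067 + w) = (34465 + 39027/(-10556))/(6067 + (20 - 5*I*√12367)) = (34465 + 39027*(-1/10556))/(6087 - 5*I*√12367) = (34465 - 39027/10556)/(6087 - 5*I*√12367) = 363773513/(10556*(6087 - 5*I*√12367))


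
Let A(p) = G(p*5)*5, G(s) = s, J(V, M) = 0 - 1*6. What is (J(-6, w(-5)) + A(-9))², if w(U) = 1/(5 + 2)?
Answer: 53361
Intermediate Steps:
w(U) = ⅐ (w(U) = 1/7 = ⅐)
J(V, M) = -6 (J(V, M) = 0 - 6 = -6)
A(p) = 25*p (A(p) = (p*5)*5 = (5*p)*5 = 25*p)
(J(-6, w(-5)) + A(-9))² = (-6 + 25*(-9))² = (-6 - 225)² = (-231)² = 53361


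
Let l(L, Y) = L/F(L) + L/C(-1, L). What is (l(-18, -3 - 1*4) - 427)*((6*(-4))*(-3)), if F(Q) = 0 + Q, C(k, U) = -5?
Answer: -152064/5 ≈ -30413.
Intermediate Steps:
F(Q) = Q
l(L, Y) = 1 - L/5 (l(L, Y) = L/L + L/(-5) = 1 + L*(-1/5) = 1 - L/5)
(l(-18, -3 - 1*4) - 427)*((6*(-4))*(-3)) = ((1 - 1/5*(-18)) - 427)*((6*(-4))*(-3)) = ((1 + 18/5) - 427)*(-24*(-3)) = (23/5 - 427)*72 = -2112/5*72 = -152064/5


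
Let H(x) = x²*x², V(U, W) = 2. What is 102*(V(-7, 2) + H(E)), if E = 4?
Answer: 26316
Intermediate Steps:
H(x) = x⁴
102*(V(-7, 2) + H(E)) = 102*(2 + 4⁴) = 102*(2 + 256) = 102*258 = 26316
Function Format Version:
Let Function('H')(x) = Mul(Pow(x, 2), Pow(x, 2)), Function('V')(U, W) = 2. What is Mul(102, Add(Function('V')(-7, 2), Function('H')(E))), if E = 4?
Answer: 26316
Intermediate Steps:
Function('H')(x) = Pow(x, 4)
Mul(102, Add(Function('V')(-7, 2), Function('H')(E))) = Mul(102, Add(2, Pow(4, 4))) = Mul(102, Add(2, 256)) = Mul(102, 258) = 26316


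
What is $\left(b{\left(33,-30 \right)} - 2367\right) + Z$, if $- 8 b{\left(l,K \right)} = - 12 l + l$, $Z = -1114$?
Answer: $- \frac{27485}{8} \approx -3435.6$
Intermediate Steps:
$b{\left(l,K \right)} = \frac{11 l}{8}$ ($b{\left(l,K \right)} = - \frac{- 12 l + l}{8} = - \frac{\left(-11\right) l}{8} = \frac{11 l}{8}$)
$\left(b{\left(33,-30 \right)} - 2367\right) + Z = \left(\frac{11}{8} \cdot 33 - 2367\right) - 1114 = \left(\frac{363}{8} - 2367\right) - 1114 = - \frac{18573}{8} - 1114 = - \frac{27485}{8}$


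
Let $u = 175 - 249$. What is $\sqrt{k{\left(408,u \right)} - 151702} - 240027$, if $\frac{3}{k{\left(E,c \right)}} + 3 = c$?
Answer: $-240027 + \frac{i \sqrt{899441389}}{77} \approx -2.4003 \cdot 10^{5} + 389.49 i$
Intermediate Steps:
$u = -74$
$k{\left(E,c \right)} = \frac{3}{-3 + c}$
$\sqrt{k{\left(408,u \right)} - 151702} - 240027 = \sqrt{\frac{3}{-3 - 74} - 151702} - 240027 = \sqrt{\frac{3}{-77} - 151702} - 240027 = \sqrt{3 \left(- \frac{1}{77}\right) - 151702} - 240027 = \sqrt{- \frac{3}{77} - 151702} - 240027 = \sqrt{- \frac{11681057}{77}} - 240027 = \frac{i \sqrt{899441389}}{77} - 240027 = -240027 + \frac{i \sqrt{899441389}}{77}$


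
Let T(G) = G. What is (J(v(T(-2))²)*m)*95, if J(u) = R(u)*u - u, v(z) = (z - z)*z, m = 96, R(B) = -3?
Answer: 0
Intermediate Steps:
v(z) = 0 (v(z) = 0*z = 0)
J(u) = -4*u (J(u) = -3*u - u = -4*u)
(J(v(T(-2))²)*m)*95 = (-4*0²*96)*95 = (-4*0*96)*95 = (0*96)*95 = 0*95 = 0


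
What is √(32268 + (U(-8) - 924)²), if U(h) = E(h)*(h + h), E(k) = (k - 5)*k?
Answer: 2*√1682503 ≈ 2594.2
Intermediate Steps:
E(k) = k*(-5 + k) (E(k) = (-5 + k)*k = k*(-5 + k))
U(h) = 2*h²*(-5 + h) (U(h) = (h*(-5 + h))*(h + h) = (h*(-5 + h))*(2*h) = 2*h²*(-5 + h))
√(32268 + (U(-8) - 924)²) = √(32268 + (2*(-8)²*(-5 - 8) - 924)²) = √(32268 + (2*64*(-13) - 924)²) = √(32268 + (-1664 - 924)²) = √(32268 + (-2588)²) = √(32268 + 6697744) = √6730012 = 2*√1682503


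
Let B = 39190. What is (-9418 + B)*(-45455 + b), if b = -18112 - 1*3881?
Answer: -2008061856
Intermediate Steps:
b = -21993 (b = -18112 - 3881 = -21993)
(-9418 + B)*(-45455 + b) = (-9418 + 39190)*(-45455 - 21993) = 29772*(-67448) = -2008061856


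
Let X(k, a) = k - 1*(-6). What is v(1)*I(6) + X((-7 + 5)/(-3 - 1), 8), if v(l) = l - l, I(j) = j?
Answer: 13/2 ≈ 6.5000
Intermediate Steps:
X(k, a) = 6 + k (X(k, a) = k + 6 = 6 + k)
v(l) = 0
v(1)*I(6) + X((-7 + 5)/(-3 - 1), 8) = 0*6 + (6 + (-7 + 5)/(-3 - 1)) = 0 + (6 - 2/(-4)) = 0 + (6 - 2*(-1/4)) = 0 + (6 + 1/2) = 0 + 13/2 = 13/2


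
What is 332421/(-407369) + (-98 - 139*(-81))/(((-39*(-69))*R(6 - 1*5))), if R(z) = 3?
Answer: 1863010676/3288689937 ≈ 0.56649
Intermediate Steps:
332421/(-407369) + (-98 - 139*(-81))/(((-39*(-69))*R(6 - 1*5))) = 332421/(-407369) + (-98 - 139*(-81))/((-39*(-69)*3)) = 332421*(-1/407369) + (-98 + 11259)/((2691*3)) = -332421/407369 + 11161/8073 = 1863010676/3288689937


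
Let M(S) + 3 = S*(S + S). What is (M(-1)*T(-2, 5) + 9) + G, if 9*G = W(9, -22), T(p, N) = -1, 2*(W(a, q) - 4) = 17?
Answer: 205/18 ≈ 11.389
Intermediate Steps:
W(a, q) = 25/2 (W(a, q) = 4 + (½)*17 = 4 + 17/2 = 25/2)
M(S) = -3 + 2*S² (M(S) = -3 + S*(S + S) = -3 + S*(2*S) = -3 + 2*S²)
G = 25/18 (G = (⅑)*(25/2) = 25/18 ≈ 1.3889)
(M(-1)*T(-2, 5) + 9) + G = ((-3 + 2*(-1)²)*(-1) + 9) + 25/18 = ((-3 + 2*1)*(-1) + 9) + 25/18 = ((-3 + 2)*(-1) + 9) + 25/18 = (-1*(-1) + 9) + 25/18 = (1 + 9) + 25/18 = 10 + 25/18 = 205/18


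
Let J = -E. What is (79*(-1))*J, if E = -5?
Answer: -395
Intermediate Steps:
J = 5 (J = -1*(-5) = 5)
(79*(-1))*J = (79*(-1))*5 = -79*5 = -395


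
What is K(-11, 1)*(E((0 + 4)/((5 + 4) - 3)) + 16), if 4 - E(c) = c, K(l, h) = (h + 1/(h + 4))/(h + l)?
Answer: -58/25 ≈ -2.3200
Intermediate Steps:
K(l, h) = (h + 1/(4 + h))/(h + l)
E(c) = 4 - c
K(-11, 1)*(E((0 + 4)/((5 + 4) - 3)) + 16) = ((1 + 1**2 + 4*1)/(1**2 + 4*1 + 4*(-11) + 1*(-11)))*((4 - (0 + 4)/((5 + 4) - 3)) + 16) = ((1 + 1 + 4)/(1 + 4 - 44 - 11))*((4 - 4/(9 - 3)) + 16) = (6/(-50))*((4 - 4/6) + 16) = (-1/50*6)*((4 - 4/6) + 16) = -3*((4 - 1*2/3) + 16)/25 = -3*((4 - 2/3) + 16)/25 = -3*(10/3 + 16)/25 = -3/25*58/3 = -58/25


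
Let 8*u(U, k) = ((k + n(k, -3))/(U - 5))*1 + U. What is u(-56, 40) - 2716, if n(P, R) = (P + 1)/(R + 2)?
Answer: -1328823/488 ≈ -2723.0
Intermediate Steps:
n(P, R) = (1 + P)/(2 + R)
u(U, k) = -1/(8*(-5 + U)) + U/8 (u(U, k) = (((k + (1 + k)/(2 - 3))/(U - 5))*1 + U)/8 = (((k + (1 + k)/(-1))/(-5 + U))*1 + U)/8 = (((k - (1 + k))/(-5 + U))*1 + U)/8 = (((k + (-1 - k))/(-5 + U))*1 + U)/8 = (-1/(-5 + U)*1 + U)/8 = (-1/(-5 + U) + U)/8 = (U - 1/(-5 + U))/8 = -1/(8*(-5 + U)) + U/8)
u(-56, 40) - 2716 = (-1 + (-56)**2 - 5*(-56))/(8*(-5 - 56)) - 2716 = (1/8)*(-1 + 3136 + 280)/(-61) - 2716 = (1/8)*(-1/61)*3415 - 2716 = -3415/488 - 2716 = -1328823/488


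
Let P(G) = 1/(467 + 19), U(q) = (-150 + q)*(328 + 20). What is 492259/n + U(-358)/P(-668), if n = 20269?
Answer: -1741451667197/20269 ≈ -8.5917e+7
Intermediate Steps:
U(q) = -52200 + 348*q (U(q) = (-150 + q)*348 = -52200 + 348*q)
P(G) = 1/486
492259/n + U(-358)/P(-668) = 492259/20269 + (-52200 + 348*(-358))/(1/486) = 492259*(1/20269) + (-52200 - 124584)*486 = 492259/20269 - 176784*486 = 492259/20269 - 85917024 = -1741451667197/20269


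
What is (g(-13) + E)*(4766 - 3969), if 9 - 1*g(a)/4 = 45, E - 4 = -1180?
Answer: -1052040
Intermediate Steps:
E = -1176 (E = 4 - 1180 = -1176)
g(a) = -144 (g(a) = 36 - 4*45 = 36 - 180 = -144)
(g(-13) + E)*(4766 - 3969) = (-144 - 1176)*(4766 - 3969) = -1320*797 = -1052040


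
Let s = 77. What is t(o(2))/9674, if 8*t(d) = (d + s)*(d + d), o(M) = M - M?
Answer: 0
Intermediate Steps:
o(M) = 0
t(d) = d*(77 + d)/4 (t(d) = ((d + 77)*(d + d))/8 = ((77 + d)*(2*d))/8 = (2*d*(77 + d))/8 = d*(77 + d)/4)
t(o(2))/9674 = ((1/4)*0*(77 + 0))/9674 = ((1/4)*0*77)*(1/9674) = 0*(1/9674) = 0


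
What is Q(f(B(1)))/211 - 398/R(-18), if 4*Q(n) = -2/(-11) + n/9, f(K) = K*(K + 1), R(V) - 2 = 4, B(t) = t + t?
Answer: -461872/6963 ≈ -66.332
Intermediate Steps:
B(t) = 2*t
R(V) = 6 (R(V) = 2 + 4 = 6)
f(K) = K*(1 + K)
Q(n) = 1/22 + n/36 (Q(n) = (-2/(-11) + n/9)/4 = (-2*(-1/11) + n*(⅑))/4 = (2/11 + n/9)/4 = 1/22 + n/36)
Q(f(B(1)))/211 - 398/R(-18) = (1/22 + ((2*1)*(1 + 2*1))/36)/211 - 398/6 = (1/22 + (2*(1 + 2))/36)*(1/211) - 398*⅙ = (1/22 + (2*3)/36)*(1/211) - 199/3 = (1/22 + (1/36)*6)*(1/211) - 199/3 = (1/22 + ⅙)*(1/211) - 199/3 = (7/33)*(1/211) - 199/3 = 7/6963 - 199/3 = -461872/6963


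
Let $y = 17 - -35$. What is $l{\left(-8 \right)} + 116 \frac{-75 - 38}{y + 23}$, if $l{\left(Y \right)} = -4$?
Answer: $- \frac{13408}{75} \approx -178.77$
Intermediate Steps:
$y = 52$ ($y = 17 + 35 = 52$)
$l{\left(-8 \right)} + 116 \frac{-75 - 38}{y + 23} = -4 + 116 \frac{-75 - 38}{52 + 23} = -4 + 116 \left(- \frac{113}{75}\right) = -4 - \frac{13108}{75} = - \frac{13408}{75}$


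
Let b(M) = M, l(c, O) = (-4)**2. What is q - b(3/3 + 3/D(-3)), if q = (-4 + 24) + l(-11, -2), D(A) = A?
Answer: 36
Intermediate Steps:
l(c, O) = 16
q = 36 (q = (-4 + 24) + 16 = 20 + 16 = 36)
q - b(3/3 + 3/D(-3)) = 36 - (3/3 + 3/(-3)) = 36 - (3*(1/3) + 3*(-1/3)) = 36 - (1 - 1) = 36 - 1*0 = 36 + 0 = 36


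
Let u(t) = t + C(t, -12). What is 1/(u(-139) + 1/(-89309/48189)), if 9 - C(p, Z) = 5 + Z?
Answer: -89309/11033196 ≈ -0.0080946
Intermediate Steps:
C(p, Z) = 4 - Z (C(p, Z) = 9 - (5 + Z) = 9 + (-5 - Z) = 4 - Z)
u(t) = 16 + t (u(t) = t + (4 - 1*(-12)) = t + (4 + 12) = t + 16 = 16 + t)
1/(u(-139) + 1/(-89309/48189)) = 1/((16 - 139) + 1/(-89309/48189)) = 1/(-123 + 1/(-89309*1/48189)) = 1/(-123 + 1/(-89309/48189)) = 1/(-123 - 48189/89309) = 1/(-11033196/89309) = -89309/11033196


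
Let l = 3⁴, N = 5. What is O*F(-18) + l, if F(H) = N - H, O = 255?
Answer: 5946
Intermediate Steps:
F(H) = 5 - H
l = 81
O*F(-18) + l = 255*(5 - 1*(-18)) + 81 = 255*(5 + 18) + 81 = 255*23 + 81 = 5865 + 81 = 5946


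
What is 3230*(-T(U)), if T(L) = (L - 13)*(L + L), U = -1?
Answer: -90440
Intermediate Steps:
T(L) = 2*L*(-13 + L) (T(L) = (-13 + L)*(2*L) = 2*L*(-13 + L))
3230*(-T(U)) = 3230*(-2*(-1)*(-13 - 1)) = 3230*(-2*(-1)*(-14)) = 3230*(-1*28) = 3230*(-28) = -90440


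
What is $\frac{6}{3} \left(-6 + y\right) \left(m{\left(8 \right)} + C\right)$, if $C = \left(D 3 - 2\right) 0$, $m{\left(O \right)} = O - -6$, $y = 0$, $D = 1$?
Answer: $-168$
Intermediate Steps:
$m{\left(O \right)} = 6 + O$ ($m{\left(O \right)} = O + 6 = 6 + O$)
$C = 0$ ($C = \left(1 \cdot 3 - 2\right) 0 = \left(3 - 2\right) 0 = 1 \cdot 0 = 0$)
$\frac{6}{3} \left(-6 + y\right) \left(m{\left(8 \right)} + C\right) = \frac{6}{3} \left(-6 + 0\right) \left(\left(6 + 8\right) + 0\right) = 6 \cdot \frac{1}{3} \left(-6\right) \left(14 + 0\right) = 2 \left(-6\right) 14 = \left(-12\right) 14 = -168$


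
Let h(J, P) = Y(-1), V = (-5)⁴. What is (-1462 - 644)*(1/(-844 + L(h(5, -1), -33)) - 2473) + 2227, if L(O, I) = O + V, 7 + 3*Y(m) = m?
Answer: 3464899043/665 ≈ 5.2104e+6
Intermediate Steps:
Y(m) = -7/3 + m/3
V = 625
h(J, P) = -8/3 (h(J, P) = -7/3 + (⅓)*(-1) = -7/3 - ⅓ = -8/3)
L(O, I) = 625 + O (L(O, I) = O + 625 = 625 + O)
(-1462 - 644)*(1/(-844 + L(h(5, -1), -33)) - 2473) + 2227 = (-1462 - 644)*(1/(-844 + (625 - 8/3)) - 2473) + 2227 = -2106*(1/(-844 + 1867/3) - 2473) + 2227 = -2106*(1/(-665/3) - 2473) + 2227 = -2106*(-3/665 - 2473) + 2227 = -2106*(-1644548/665) + 2227 = 3463418088/665 + 2227 = 3464899043/665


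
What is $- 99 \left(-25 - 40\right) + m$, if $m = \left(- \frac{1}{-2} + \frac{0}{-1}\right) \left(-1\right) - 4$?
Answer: $\frac{12861}{2} \approx 6430.5$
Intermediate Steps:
$m = - \frac{9}{2}$ ($m = \left(\left(-1\right) \left(- \frac{1}{2}\right) + 0 \left(-1\right)\right) \left(-1\right) - 4 = \left(\frac{1}{2} + 0\right) \left(-1\right) - 4 = \frac{1}{2} \left(-1\right) - 4 = - \frac{1}{2} - 4 = - \frac{9}{2} \approx -4.5$)
$- 99 \left(-25 - 40\right) + m = - 99 \left(-25 - 40\right) - \frac{9}{2} = \left(-99\right) \left(-65\right) - \frac{9}{2} = 6435 - \frac{9}{2} = \frac{12861}{2}$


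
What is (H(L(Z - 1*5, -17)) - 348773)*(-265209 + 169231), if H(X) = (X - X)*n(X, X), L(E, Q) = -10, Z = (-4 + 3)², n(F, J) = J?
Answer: 33474534994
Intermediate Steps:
Z = 1 (Z = (-1)² = 1)
H(X) = 0 (H(X) = (X - X)*X = 0*X = 0)
(H(L(Z - 1*5, -17)) - 348773)*(-265209 + 169231) = (0 - 348773)*(-265209 + 169231) = -348773*(-95978) = 33474534994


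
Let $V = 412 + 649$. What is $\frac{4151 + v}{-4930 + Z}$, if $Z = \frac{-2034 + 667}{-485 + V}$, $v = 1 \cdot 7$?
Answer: $- \frac{217728}{258277} \approx -0.843$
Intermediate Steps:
$v = 7$
$V = 1061$
$Z = - \frac{1367}{576}$ ($Z = \frac{-2034 + 667}{-485 + 1061} = - \frac{1367}{576} \approx -2.3733$)
$\frac{4151 + v}{-4930 + Z} = \frac{4151 + 7}{-4930 - \frac{1367}{576}} = \frac{4158}{- \frac{2841047}{576}} = 4158 \left(- \frac{576}{2841047}\right) = - \frac{217728}{258277}$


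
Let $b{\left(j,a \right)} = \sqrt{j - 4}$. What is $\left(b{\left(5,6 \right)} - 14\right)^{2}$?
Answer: $169$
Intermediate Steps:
$b{\left(j,a \right)} = \sqrt{-4 + j}$
$\left(b{\left(5,6 \right)} - 14\right)^{2} = \left(\sqrt{-4 + 5} - 14\right)^{2} = \left(\sqrt{1} - 14\right)^{2} = \left(1 - 14\right)^{2} = \left(-13\right)^{2} = 169$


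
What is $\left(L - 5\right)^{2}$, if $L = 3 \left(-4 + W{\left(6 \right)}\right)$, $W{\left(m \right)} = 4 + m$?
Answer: $169$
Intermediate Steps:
$L = 18$ ($L = 3 \left(-4 + \left(4 + 6\right)\right) = 3 \left(-4 + 10\right) = 3 \cdot 6 = 18$)
$\left(L - 5\right)^{2} = \left(18 - 5\right)^{2} = 13^{2} = 169$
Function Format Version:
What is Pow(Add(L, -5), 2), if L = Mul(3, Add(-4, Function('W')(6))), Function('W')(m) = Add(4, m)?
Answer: 169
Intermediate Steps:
L = 18 (L = Mul(3, Add(-4, Add(4, 6))) = Mul(3, Add(-4, 10)) = Mul(3, 6) = 18)
Pow(Add(L, -5), 2) = Pow(Add(18, -5), 2) = Pow(13, 2) = 169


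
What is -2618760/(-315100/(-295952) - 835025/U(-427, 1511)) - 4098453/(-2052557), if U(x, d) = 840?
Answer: 3343183403374504455/1266749072742959 ≈ 2639.2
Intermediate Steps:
-2618760/(-315100/(-295952) - 835025/U(-427, 1511)) - 4098453/(-2052557) = -2618760/(-315100/(-295952) - 835025/840) - 4098453/(-2052557) = -2618760/(-315100*(-1/295952) - 835025*1/840) - 4098453*(-1/2052557) = -2618760/(78775/73988 - 167005/168) + 4098453/2052557 = -2618760/(-3085782935/3107496) + 4098453/2052557 = -2618760*(-3107496/3085782935) + 4098453/2052557 = 1627557244992/617156587 + 4098453/2052557 = 3343183403374504455/1266749072742959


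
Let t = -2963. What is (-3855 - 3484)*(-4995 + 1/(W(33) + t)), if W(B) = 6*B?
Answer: 101360220664/2765 ≈ 3.6658e+7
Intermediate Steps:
(-3855 - 3484)*(-4995 + 1/(W(33) + t)) = (-3855 - 3484)*(-4995 + 1/(6*33 - 2963)) = -7339*(-4995 + 1/(198 - 2963)) = -7339*(-4995 + 1/(-2765)) = -7339*(-4995 - 1/2765) = -7339*(-13811176/2765) = 101360220664/2765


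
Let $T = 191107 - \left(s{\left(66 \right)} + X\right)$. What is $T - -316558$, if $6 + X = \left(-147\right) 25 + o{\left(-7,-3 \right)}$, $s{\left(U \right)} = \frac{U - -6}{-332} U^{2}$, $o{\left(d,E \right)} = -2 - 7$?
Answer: $\frac{42520873}{83} \approx 5.123 \cdot 10^{5}$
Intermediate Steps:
$o{\left(d,E \right)} = -9$ ($o{\left(d,E \right)} = -2 - 7 = -9$)
$s{\left(U \right)} = U^{2} \left(- \frac{3}{166} - \frac{U}{332}\right)$ ($s{\left(U \right)} = \left(U + 6\right) \left(- \frac{1}{332}\right) U^{2} = \left(6 + U\right) \left(- \frac{1}{332}\right) U^{2} = \left(- \frac{3}{166} - \frac{U}{332}\right) U^{2} = U^{2} \left(- \frac{3}{166} - \frac{U}{332}\right)$)
$X = -3690$ ($X = -6 - 3684 = -3690$)
$T = \frac{16246559}{83}$ ($T = 191107 - \left(\frac{66^{2} \left(-6 - 66\right)}{332} - 3690\right) = 191107 - \left(\frac{1}{332} \cdot 4356 \left(-6 - 66\right) - 3690\right) = 191107 - \left(\frac{1}{332} \cdot 4356 \left(-72\right) - 3690\right) = 191107 - \left(- \frac{78408}{83} - 3690\right) = 191107 - - \frac{384678}{83} = 191107 + \frac{384678}{83} = \frac{16246559}{83} \approx 1.9574 \cdot 10^{5}$)
$T - -316558 = \frac{16246559}{83} - -316558 = \frac{16246559}{83} + 316558 = \frac{42520873}{83}$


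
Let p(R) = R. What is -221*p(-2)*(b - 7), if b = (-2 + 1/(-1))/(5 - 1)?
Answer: -6851/2 ≈ -3425.5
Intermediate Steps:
b = -¾ (b = (-2 - 1)/4 = -3*¼ = -¾ ≈ -0.75000)
-221*p(-2)*(b - 7) = -(-442)*(-¾ - 7) = -(-442)*(-31)/4 = -221*31/2 = -6851/2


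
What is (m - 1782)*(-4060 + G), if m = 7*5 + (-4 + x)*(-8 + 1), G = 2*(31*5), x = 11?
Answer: 6735000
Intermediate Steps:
G = 310 (G = 2*155 = 310)
m = -14 (m = 7*5 + (-4 + 11)*(-8 + 1) = 35 + 7*(-7) = 35 - 49 = -14)
(m - 1782)*(-4060 + G) = (-14 - 1782)*(-4060 + 310) = -1796*(-3750) = 6735000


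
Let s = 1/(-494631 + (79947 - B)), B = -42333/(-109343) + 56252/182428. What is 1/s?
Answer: -2067952211027224/4986806201 ≈ -4.1468e+5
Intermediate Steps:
B = 3468371740/4986806201 (B = -42333*(-1/109343) + 56252*(1/182428) = 42333/109343 + 14063/45607 = 3468371740/4986806201 ≈ 0.69551)
s = -4986806201/2067952211027224 (s = 1/(-494631 + (79947 - 1*3468371740/4986806201)) = 1/(-494631 + (79947 - 3468371740/4986806201)) = 1/(-494631 + 398676726979607/4986806201) = 1/(-2067952211027224/4986806201) = -4986806201/2067952211027224 ≈ -2.4115e-6)
1/s = 1/(-4986806201/2067952211027224) = -2067952211027224/4986806201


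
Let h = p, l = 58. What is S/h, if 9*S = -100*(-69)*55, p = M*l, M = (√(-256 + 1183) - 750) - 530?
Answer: -80960000/142460151 - 63250*√103/47486717 ≈ -0.58182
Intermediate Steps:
M = -1280 + 3*√103 (M = (√927 - 750) - 530 = (3*√103 - 750) - 530 = (-750 + 3*√103) - 530 = -1280 + 3*√103 ≈ -1249.6)
p = -74240 + 174*√103 (p = (-1280 + 3*√103)*58 = -74240 + 174*√103 ≈ -72474.)
h = -74240 + 174*√103 ≈ -72474.
S = 126500/3 (S = (-100*(-69)*55)/9 = (6900*55)/9 = (⅑)*379500 = 126500/3 ≈ 42167.)
S/h = 126500/(3*(-74240 + 174*√103))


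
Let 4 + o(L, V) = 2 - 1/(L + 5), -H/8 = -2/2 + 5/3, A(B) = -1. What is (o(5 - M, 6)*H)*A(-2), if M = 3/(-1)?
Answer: -144/13 ≈ -11.077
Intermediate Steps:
M = -3 (M = 3*(-1) = -3)
H = -16/3 (H = -8*(-2/2 + 5/3) = -8*(-2*½ + 5*(⅓)) = -8*(-1 + 5/3) = -8*⅔ = -16/3 ≈ -5.3333)
o(L, V) = -2 - 1/(5 + L) (o(L, V) = -4 + (2 - 1/(L + 5)) = -4 + (2 - 1/(5 + L)) = -2 - 1/(5 + L))
(o(5 - M, 6)*H)*A(-2) = (((-11 - 2*(5 - 1*(-3)))/(5 + (5 - 1*(-3))))*(-16/3))*(-1) = (((-11 - 2*(5 + 3))/(5 + (5 + 3)))*(-16/3))*(-1) = (((-11 - 2*8)/(5 + 8))*(-16/3))*(-1) = (((-11 - 16)/13)*(-16/3))*(-1) = (((1/13)*(-27))*(-16/3))*(-1) = -27/13*(-16/3)*(-1) = (144/13)*(-1) = -144/13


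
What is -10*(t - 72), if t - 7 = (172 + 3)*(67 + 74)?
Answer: -246100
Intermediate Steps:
t = 24682 (t = 7 + (172 + 3)*(67 + 74) = 7 + 175*141 = 7 + 24675 = 24682)
-10*(t - 72) = -10*(24682 - 72) = -10*24610 = -246100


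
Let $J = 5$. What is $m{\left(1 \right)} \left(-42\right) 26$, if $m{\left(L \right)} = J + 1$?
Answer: $-6552$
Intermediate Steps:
$m{\left(L \right)} = 6$ ($m{\left(L \right)} = 5 + 1 = 6$)
$m{\left(1 \right)} \left(-42\right) 26 = 6 \left(-42\right) 26 = \left(-252\right) 26 = -6552$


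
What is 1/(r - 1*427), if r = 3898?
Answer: 1/3471 ≈ 0.00028810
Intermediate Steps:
1/(r - 1*427) = 1/(3898 - 1*427) = 1/(3898 - 427) = 1/3471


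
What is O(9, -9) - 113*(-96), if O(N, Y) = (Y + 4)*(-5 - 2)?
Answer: 10883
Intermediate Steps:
O(N, Y) = -28 - 7*Y (O(N, Y) = (4 + Y)*(-7) = -28 - 7*Y)
O(9, -9) - 113*(-96) = (-28 - 7*(-9)) - 113*(-96) = (-28 + 63) + 10848 = 35 + 10848 = 10883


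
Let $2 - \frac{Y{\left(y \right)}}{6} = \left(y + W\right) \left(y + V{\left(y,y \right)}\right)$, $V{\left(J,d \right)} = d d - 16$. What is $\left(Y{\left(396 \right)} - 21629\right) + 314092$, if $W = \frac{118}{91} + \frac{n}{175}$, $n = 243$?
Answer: $- \frac{65754133843}{175} \approx -3.7574 \cdot 10^{8}$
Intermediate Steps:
$W = \frac{6109}{2275}$ ($W = \frac{118}{91} + \frac{243}{175} = \frac{6109}{2275} \approx 2.6853$)
$V{\left(J,d \right)} = -16 + d^{2}$ ($V{\left(J,d \right)} = d^{2} - 16 = -16 + d^{2}$)
$Y{\left(y \right)} = 12 - 6 \left(\frac{6109}{2275} + y\right) \left(-16 + y + y^{2}\right)$ ($Y{\left(y \right)} = 12 - 6 \left(y + \frac{6109}{2275}\right) \left(y + \left(-16 + y^{2}\right)\right) = 12 - 6 \left(\frac{6109}{2275} + y\right) \left(-16 + y + y^{2}\right)$)
$\left(Y{\left(396 \right)} - 21629\right) + 314092 = \left(\left(\frac{613764}{2275} - 6 \cdot 396^{3} - \frac{50304 \cdot 396^{2}}{2275} + \frac{181746}{2275} \cdot 396\right) - 21629\right) + 314092 = \left(\left(\frac{613764}{2275} - 372594816 - \frac{7888472064}{2275} + \frac{71971416}{2275}\right) - 21629\right) + 314092 = \left(- \frac{65805314868}{175} - 21629\right) + 314092 = - \frac{65809099943}{175} + 314092 = - \frac{65754133843}{175}$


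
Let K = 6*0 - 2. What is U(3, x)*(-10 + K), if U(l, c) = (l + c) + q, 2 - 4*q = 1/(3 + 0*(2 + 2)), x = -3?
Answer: -5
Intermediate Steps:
K = -2 (K = 0 - 2 = -2)
q = 5/12 (q = ½ - 1/(4*(3 + 0*(2 + 2))) = ½ - 1/(4*(3 + 0*4)) = ½ - 1/(4*(3 + 0)) = ½ - ¼/3 = ½ - ¼*⅓ = ½ - 1/12 = 5/12 ≈ 0.41667)
U(l, c) = 5/12 + c + l (U(l, c) = (l + c) + 5/12 = (c + l) + 5/12 = 5/12 + c + l)
U(3, x)*(-10 + K) = (5/12 - 3 + 3)*(-10 - 2) = (5/12)*(-12) = -5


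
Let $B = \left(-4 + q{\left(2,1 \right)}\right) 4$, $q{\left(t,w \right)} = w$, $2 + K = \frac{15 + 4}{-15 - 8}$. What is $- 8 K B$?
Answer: $- \frac{6240}{23} \approx -271.3$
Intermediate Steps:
$K = - \frac{65}{23}$ ($K = -2 + \frac{15 + 4}{-15 - 8} = -2 + \frac{19}{-23} = -2 + 19 \left(- \frac{1}{23}\right) = -2 - \frac{19}{23} = - \frac{65}{23} \approx -2.8261$)
$B = -12$ ($B = \left(-4 + 1\right) 4 = \left(-3\right) 4 = -12$)
$- 8 K B = \left(-8\right) \left(- \frac{65}{23}\right) \left(-12\right) = \frac{520}{23} \left(-12\right) = - \frac{6240}{23}$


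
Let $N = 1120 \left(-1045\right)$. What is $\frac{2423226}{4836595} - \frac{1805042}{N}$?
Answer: $\frac{1156640082239}{566075078800} \approx 2.0433$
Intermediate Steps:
$N = -1170400$
$\frac{2423226}{4836595} - \frac{1805042}{N} = \frac{2423226}{4836595} - \frac{1805042}{-1170400} = 2423226 \cdot \frac{1}{4836595} - - \frac{902521}{585200} = \frac{2423226}{4836595} + \frac{902521}{585200} = \frac{1156640082239}{566075078800}$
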